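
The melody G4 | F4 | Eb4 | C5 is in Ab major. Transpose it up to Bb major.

A4 G4 F4 D5

From Ab up to Bb is a major second; apply that to each pitch.
G4 gives A4
F4 gives G4
Eb4 gives F4
C5 gives D5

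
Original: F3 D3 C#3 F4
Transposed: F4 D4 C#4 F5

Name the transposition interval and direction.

From F3 to F4 is 8 letter names — an octave of some quality.
F3 to F4 is 12 semitones, which makes it a perfect octave; the second version is higher, so the direction is up.
Checking another pair — F4 → F5 — gives the same interval.

up a perfect octave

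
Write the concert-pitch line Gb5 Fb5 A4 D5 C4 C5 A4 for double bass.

Written C4 sounds as C3 on the double bass, so concert pitches are written a perfect octave up.
Gb5 -> Gb6
Fb5 -> Fb6
A4 -> A5
D5 -> D6
C4 -> C5
C5 -> C6
A4 -> A5

Gb6 Fb6 A5 D6 C5 C6 A5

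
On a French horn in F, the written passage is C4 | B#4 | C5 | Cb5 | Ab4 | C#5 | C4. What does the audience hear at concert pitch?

The French horn in F sounds a perfect fifth below written, so transpose each written note down a perfect fifth.
C4 -> F3
B#4 -> E#4
C5 -> F4
Cb5 -> Fb4
Ab4 -> Db4
C#5 -> F#4
C4 -> F3

F3 E#4 F4 Fb4 Db4 F#4 F3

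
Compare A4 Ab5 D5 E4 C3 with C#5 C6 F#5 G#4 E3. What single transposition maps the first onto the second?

up a major third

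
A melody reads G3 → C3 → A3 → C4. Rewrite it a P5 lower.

A perfect fifth down from G3 gives C3.
C3 down a perfect fifth is F2.
A3 down a perfect fifth is D3.
A perfect fifth down from C4 gives F3.

C3 F2 D3 F3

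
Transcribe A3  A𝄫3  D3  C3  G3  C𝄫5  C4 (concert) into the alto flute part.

D4 Dbb4 G3 F3 C4 Fbb5 F4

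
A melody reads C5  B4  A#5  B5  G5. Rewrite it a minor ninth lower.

B3 A#3 G##4 A#4 F#4

C5 to B3
B4 to A#3
A#5 to G##4
B5 to A#4
G5 to F#4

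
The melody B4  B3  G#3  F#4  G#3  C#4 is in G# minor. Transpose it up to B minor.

D5 D4 B3 A4 B3 E4

From G# up to B is a minor third; apply that to each pitch.
B4 → D5
B3 → D4
G#3 → B3
F#4 → A4
G#3 → B3
C#4 → E4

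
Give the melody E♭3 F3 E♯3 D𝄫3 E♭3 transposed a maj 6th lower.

Gb2 Ab2 G#2 Fbb2 Gb2

Eb3 -> Gb2
F3 -> Ab2
E#3 -> G#2
Dbb3 -> Fbb2
Eb3 -> Gb2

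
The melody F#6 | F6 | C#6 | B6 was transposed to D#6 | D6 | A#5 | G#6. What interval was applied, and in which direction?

down a minor third

From F#6 to D#6 is 3 letter names — a third of some quality.
D#6 to F#6 is 3 semitones, which makes it a minor third; the second version is lower, so the direction is down.
Checking another pair — B6 → G#6 — gives the same interval.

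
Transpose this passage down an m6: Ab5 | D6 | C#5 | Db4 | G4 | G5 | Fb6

A minor sixth down from Ab5 gives C5.
A minor sixth down from D6 gives F#5.
A minor sixth down from C#5 gives E#4.
Db4 down a minor sixth is F3.
G4 down a minor sixth is B3.
G5 down a minor sixth is B4.
Fb6: a sixth down reaches A, and 8 semitones makes it Ab5.

C5 F#5 E#4 F3 B3 B4 Ab5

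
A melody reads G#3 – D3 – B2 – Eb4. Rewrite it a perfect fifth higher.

D#4 A3 F#3 Bb4

G#3 gives D#4
D3 gives A3
B2 gives F#3
Eb4 gives Bb4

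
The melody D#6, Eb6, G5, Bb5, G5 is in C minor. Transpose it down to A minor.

B#5 C6 E5 G5 E5

From C down to A is a minor third; apply that to each pitch.
D#6 → B#5
Eb6 → C6
G5 → E5
Bb5 → G5
G5 → E5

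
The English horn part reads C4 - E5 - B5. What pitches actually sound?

F3 A4 E5

The English horn sounds a perfect fifth below written, so transpose each written note down a perfect fifth.
C4 → F3
E5 → A4
B5 → E5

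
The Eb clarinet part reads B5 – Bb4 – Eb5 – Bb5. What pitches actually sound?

D6 Db5 Gb5 Db6

Written C4 on the Eb clarinet sounds as Eb4, a minor third higher; apply that shift to every note.
B5 → D6
Bb4 → Db5
Eb5 → Gb5
Bb5 → Db6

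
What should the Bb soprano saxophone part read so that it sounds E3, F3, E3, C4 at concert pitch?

Written C4 sounds as Bb3 on the Bb soprano saxophone, so concert pitches are written a major second up.
E3 -> F#3
F3 -> G3
E3 -> F#3
C4 -> D4

F#3 G3 F#3 D4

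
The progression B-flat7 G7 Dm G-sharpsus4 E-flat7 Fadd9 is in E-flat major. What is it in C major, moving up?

E-flat major up to C major is a major sixth; each chord root moves by that interval while the quality stays the same.
B-flat7: root B-flat up a major sixth → G, giving G7.
G7: root G up a major sixth → E, giving E7.
Dm: root D up a major sixth → B, giving Bm.
G-sharpsus4: root G-sharp up a major sixth → E#, giving E#sus4.
E-flat7: root E-flat up a major sixth → C, giving C7.
Fadd9: root F up a major sixth → D, giving Dadd9.

G7 E7 Bm E#sus4 C7 Dadd9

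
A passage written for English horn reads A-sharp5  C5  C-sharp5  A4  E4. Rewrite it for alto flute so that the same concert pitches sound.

First find concert pitch: the English horn sounds a perfect fifth below written, so A-sharp5 C5 C-sharp5 A4 E4 sounds D#5 F4 F#4 D4 A3.
Then write for alto flute: it sounds a perfect fourth below written, so the part must be a perfect fourth above concert.
D#5 → G#5
F4 → Bb4
F#4 → B4
D4 → G4
A3 → D4

G#5 Bb4 B4 G4 D4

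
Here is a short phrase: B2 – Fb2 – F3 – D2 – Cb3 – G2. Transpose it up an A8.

B#3 F3 F#4 D#3 C4 G#3

B2 → B#3
Fb2 → F3
F3 → F#4
D2 → D#3
Cb3 → C4
G2 → G#3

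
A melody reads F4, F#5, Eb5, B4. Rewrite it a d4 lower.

F4 becomes C#4
F#5 becomes C##5
Eb5 becomes B4
B4 becomes F##4

C#4 C##5 B4 F##4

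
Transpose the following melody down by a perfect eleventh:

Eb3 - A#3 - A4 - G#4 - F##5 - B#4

Bb1 E#2 E3 D#3 C##4 F##3

Eb3 → Bb1
A#3 → E#2
A4 → E3
G#4 → D#3
F##5 → C##4
B#4 → F##3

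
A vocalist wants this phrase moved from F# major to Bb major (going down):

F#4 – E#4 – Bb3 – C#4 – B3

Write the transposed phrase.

Bb3 A3 Ebb3 F3 Eb3

F# major to Bb major down is an augmented fifth, so every note moves down by that interval.
F#4 to Bb3
E#4 to A3
Bb3 to Ebb3
C#4 to F3
B3 to Eb3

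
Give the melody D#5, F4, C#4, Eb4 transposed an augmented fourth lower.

D#5: a fourth down reaches A, and 6 semitones makes it A4.
F4 down an augmented fourth is Cb4.
An augmented fourth down from C#4 gives G3.
An augmented fourth down from Eb4 gives Bbb3.

A4 Cb4 G3 Bbb3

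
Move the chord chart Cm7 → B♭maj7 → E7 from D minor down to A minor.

D minor down to A minor is a perfect fourth; each chord root moves by that interval while the quality stays the same.
Cm7: root C down a perfect fourth → G, giving Gm7.
B♭maj7: root B♭ down a perfect fourth → F, giving Fmaj7.
E7: root E down a perfect fourth → B, giving B7.

Gm7 Fmaj7 B7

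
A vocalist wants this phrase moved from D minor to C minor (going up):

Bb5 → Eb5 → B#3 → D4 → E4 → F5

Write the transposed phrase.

D minor to C minor up is a minor seventh, so every note moves up by that interval.
Bb5 -> Ab6
Eb5 -> Db6
B#3 -> A#4
D4 -> C5
E4 -> D5
F5 -> Eb6

Ab6 Db6 A#4 C5 D5 Eb6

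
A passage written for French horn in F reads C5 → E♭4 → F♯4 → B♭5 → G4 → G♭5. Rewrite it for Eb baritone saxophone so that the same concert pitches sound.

D6 F5 G#5 C7 A5 Ab6

First find concert pitch: the French horn in F sounds a perfect fifth below written, so C5 E♭4 F♯4 B♭5 G4 G♭5 sounds F4 Ab3 B3 Eb5 C4 Cb5.
Then write for Eb baritone saxophone: it sounds a major thirteenth below written, so the part must be a major thirteenth above concert.
F4 → D6
Ab3 → F5
B3 → G#5
Eb5 → C7
C4 → A5
Cb5 → Ab6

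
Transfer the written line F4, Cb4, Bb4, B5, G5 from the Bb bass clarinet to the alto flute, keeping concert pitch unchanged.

Ab3 Ebb3 Db4 D5 Bb4

First find concert pitch: the Bb bass clarinet sounds a major ninth below written, so F4 Cb4 Bb4 B5 G5 sounds Eb3 Bbb2 Ab3 A4 F4.
Then write for alto flute: it sounds a perfect fourth below written, so the part must be a perfect fourth above concert.
Eb3 → Ab3
Bbb2 → Ebb3
Ab3 → Db4
A4 → D5
F4 → Bb4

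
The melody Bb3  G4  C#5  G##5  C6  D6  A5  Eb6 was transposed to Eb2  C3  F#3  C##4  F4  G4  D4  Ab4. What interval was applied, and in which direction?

down a perfect twelfth

From Bb3 to Eb2 is 12 letter names — a twelfth of some quality.
Eb2 to Bb3 is 19 semitones, which makes it a perfect twelfth; the second version is lower, so the direction is down.
Checking another pair — Eb6 → Ab4 — gives the same interval.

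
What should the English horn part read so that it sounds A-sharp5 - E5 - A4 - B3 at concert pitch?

The English horn sounds a perfect fifth below written, so the written part must be a perfect fifth above concert — transpose each note up.
A#5 becomes E#6
E5 becomes B5
A4 becomes E5
B3 becomes F#4

E#6 B5 E5 F#4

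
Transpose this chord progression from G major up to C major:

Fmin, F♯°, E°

G major up to C major is a perfect fourth; each chord root moves by that interval while the quality stays the same.
Fmin: root F up a perfect fourth → Bb, giving Bbmin.
F♯°: root F♯ up a perfect fourth → B, giving B°.
E°: root E up a perfect fourth → A, giving A°.

Bbmin B° A°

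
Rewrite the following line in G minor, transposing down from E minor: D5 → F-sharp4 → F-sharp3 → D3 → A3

F4 A3 A2 F2 C3

E minor to G minor down is a major sixth, so every note moves down by that interval.
D5 to F4
F#4 to A3
F#3 to A2
D3 to F2
A3 to C3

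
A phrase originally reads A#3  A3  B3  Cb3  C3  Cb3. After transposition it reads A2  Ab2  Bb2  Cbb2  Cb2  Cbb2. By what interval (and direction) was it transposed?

down an augmented octave

From A#3 to A2 is 8 letter names — an octave of some quality.
A2 to A#3 is 13 semitones, which makes it an augmented octave; the second version is lower, so the direction is down.
Checking another pair — Cb3 → Cbb2 — gives the same interval.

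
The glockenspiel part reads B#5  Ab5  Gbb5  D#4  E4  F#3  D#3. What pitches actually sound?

B#7 Ab7 Gbb7 D#6 E6 F#5 D#5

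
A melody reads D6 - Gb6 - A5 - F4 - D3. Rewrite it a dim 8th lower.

D#5 G5 A#4 F#3 D#2

D6 to D#5
Gb6 to G5
A5 to A#4
F4 to F#3
D3 to D#2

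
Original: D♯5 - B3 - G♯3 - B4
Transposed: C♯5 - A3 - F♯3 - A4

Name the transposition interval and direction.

down a major second

Take the first pair: D#5 → C#5. D to C spans 2 letter names, so the interval is some kind of second.
C#5 to D#5 is 2 semitones, which makes it a major second; the second version is lower, so the direction is down.
Checking another pair — B4 → A4 — gives the same interval.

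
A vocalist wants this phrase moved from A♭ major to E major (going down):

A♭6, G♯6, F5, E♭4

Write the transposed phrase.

A♭ major to E major down is a diminished fourth, so every note moves down by that interval.
Ab6 → E6
G#6 → D##6
F5 → C#5
Eb4 → B3

E6 D##6 C#5 B3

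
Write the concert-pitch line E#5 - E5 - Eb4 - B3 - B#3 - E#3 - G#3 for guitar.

Written C4 sounds as C3 on the guitar, so concert pitches are written a perfect octave up.
E#5 → E#6
E5 → E6
Eb4 → Eb5
B3 → B4
B#3 → B#4
E#3 → E#4
G#3 → G#4

E#6 E6 Eb5 B4 B#4 E#4 G#4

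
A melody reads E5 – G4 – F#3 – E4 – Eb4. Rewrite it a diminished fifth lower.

A#4 C#4 B#2 A#3 A3

E5 down a diminished fifth is A#4.
G4 down a diminished fifth is C#4.
F#3: a fifth down reaches B, and 6 semitones makes it B#2.
A diminished fifth down from E4 gives A#3.
Eb4: a fifth down reaches A, and 6 semitones makes it A3.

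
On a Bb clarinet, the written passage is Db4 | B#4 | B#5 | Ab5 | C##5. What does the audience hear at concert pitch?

Written C4 on the Bb clarinet sounds as Bb3, a major second lower; apply that shift to every note.
Db4 -> Cb4
B#4 -> A#4
B#5 -> A#5
Ab5 -> Gb5
C##5 -> B#4

Cb4 A#4 A#5 Gb5 B#4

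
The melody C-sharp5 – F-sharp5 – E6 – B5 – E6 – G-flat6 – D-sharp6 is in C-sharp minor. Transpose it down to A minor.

C-sharp minor to A minor down is a major third, so every note moves down by that interval.
C#5 gives A4
F#5 gives D5
E6 gives C6
B5 gives G5
E6 gives C6
Gb6 gives Ebb6
D#6 gives B5

A4 D5 C6 G5 C6 Ebb6 B5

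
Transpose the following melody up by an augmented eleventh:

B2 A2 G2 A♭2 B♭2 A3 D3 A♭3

B2: an eleventh up reaches E, and 18 semitones makes it E#4.
A2 up an augmented eleventh is D#4.
An augmented eleventh up from G2 gives C#4.
An augmented eleventh up from Ab2 gives D4.
Bb2 up an augmented eleventh is E4.
A3: an eleventh up reaches D, and 18 semitones makes it D#5.
D3 up an augmented eleventh is G#4.
Ab3: an eleventh up reaches D, and 18 semitones makes it D5.

E#4 D#4 C#4 D4 E4 D#5 G#4 D5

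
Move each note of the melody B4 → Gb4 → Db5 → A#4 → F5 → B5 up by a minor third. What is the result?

D5 Bbb4 Fb5 C#5 Ab5 D6

B4 up a minor third is D5.
Gb4: a third up reaches B, and 3 semitones makes it Bbb4.
A minor third up from Db5 gives Fb5.
A#4: a third up reaches C, and 3 semitones makes it C#5.
F5 up a minor third is Ab5.
B5: a third up reaches D, and 3 semitones makes it D6.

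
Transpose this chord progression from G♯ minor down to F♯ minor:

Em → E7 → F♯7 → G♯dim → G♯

G♯ minor down to F♯ minor is a major second; each chord root moves by that interval while the quality stays the same.
Em: root E down a major second → D, giving Dm.
E7: root E down a major second → D, giving D7.
F♯7: root F♯ down a major second → E, giving E7.
G♯dim: root G♯ down a major second → F#, giving F#dim.
G♯: root G♯ down a major second → F#, giving F#.

Dm D7 E7 F#dim F#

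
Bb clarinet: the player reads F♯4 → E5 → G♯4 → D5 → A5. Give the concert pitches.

Written C4 on the Bb clarinet sounds as Bb3, a major second lower; apply that shift to every note.
F#4 becomes E4
E5 becomes D5
G#4 becomes F#4
D5 becomes C5
A5 becomes G5

E4 D5 F#4 C5 G5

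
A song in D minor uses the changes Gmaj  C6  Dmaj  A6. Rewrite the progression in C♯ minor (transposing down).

F#maj B6 C#maj G#6

D minor down to C♯ minor is a minor second; each chord root moves by that interval while the quality stays the same.
Gmaj: root G down a minor second → F#, giving F#maj.
C6: root C down a minor second → B, giving B6.
Dmaj: root D down a minor second → C#, giving C#maj.
A6: root A down a minor second → G#, giving G#6.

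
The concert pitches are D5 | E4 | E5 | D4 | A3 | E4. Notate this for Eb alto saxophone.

B5 C#5 C#6 B4 F#4 C#5

Written C4 sounds as Eb3 on the Eb alto saxophone, so concert pitches are written a major sixth up.
D5 becomes B5
E4 becomes C#5
E5 becomes C#6
D4 becomes B4
A3 becomes F#4
E4 becomes C#5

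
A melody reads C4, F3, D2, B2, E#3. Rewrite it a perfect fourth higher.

F4 Bb3 G2 E3 A#3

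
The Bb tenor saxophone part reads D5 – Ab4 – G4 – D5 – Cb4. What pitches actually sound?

The Bb tenor saxophone sounds a major ninth below written, so transpose each written note down a major ninth.
D5 to C4
Ab4 to Gb3
G4 to F3
D5 to C4
Cb4 to Bbb2

C4 Gb3 F3 C4 Bbb2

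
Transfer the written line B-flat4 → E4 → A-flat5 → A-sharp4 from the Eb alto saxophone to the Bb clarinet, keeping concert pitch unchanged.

Eb4 A3 Db5 D#4

First find concert pitch: the Eb alto saxophone sounds a major sixth below written, so B-flat4 E4 A-flat5 A-sharp4 sounds Db4 G3 Cb5 C#4.
Then write for Bb clarinet: it sounds a major second below written, so the part must be a major second above concert.
Db4 → Eb4
G3 → A3
Cb5 → Db5
C#4 → D#4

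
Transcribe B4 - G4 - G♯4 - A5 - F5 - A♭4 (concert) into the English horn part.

F#5 D5 D#5 E6 C6 Eb5

Written C4 sounds as F3 on the English horn, so concert pitches are written a perfect fifth up.
B4 to F#5
G4 to D5
G#4 to D#5
A5 to E6
F5 to C6
Ab4 to Eb5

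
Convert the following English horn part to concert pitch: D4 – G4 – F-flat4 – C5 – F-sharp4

The English horn sounds a perfect fifth below written, so transpose each written note down a perfect fifth.
D4 gives G3
G4 gives C4
Fb4 gives Bbb3
C5 gives F4
F#4 gives B3

G3 C4 Bbb3 F4 B3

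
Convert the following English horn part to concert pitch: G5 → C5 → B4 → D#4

C5 F4 E4 G#3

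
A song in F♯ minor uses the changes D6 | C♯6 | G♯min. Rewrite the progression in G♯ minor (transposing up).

F♯ minor up to G♯ minor is a major second; each chord root moves by that interval while the quality stays the same.
D6: root D up a major second → E, giving E6.
C♯6: root C♯ up a major second → D#, giving D#6.
G♯min: root G♯ up a major second → A#, giving A#min.

E6 D#6 A#min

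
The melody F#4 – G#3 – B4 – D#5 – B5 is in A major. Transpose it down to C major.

A3 B2 D4 F#4 D5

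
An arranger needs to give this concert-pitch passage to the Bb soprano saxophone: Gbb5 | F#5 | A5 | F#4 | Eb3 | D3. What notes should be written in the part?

Abb5 G#5 B5 G#4 F3 E3

The Bb soprano saxophone sounds a major second below written, so the written part must be a major second above concert — transpose each note up.
Gbb5 → Abb5
F#5 → G#5
A5 → B5
F#4 → G#4
Eb3 → F3
D3 → E3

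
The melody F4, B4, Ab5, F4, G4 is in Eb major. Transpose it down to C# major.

D#4 G##4 F#5 D#4 E#4

From Eb down to C# is a diminished third; apply that to each pitch.
F4 gives D#4
B4 gives G##4
Ab5 gives F#5
F4 gives D#4
G4 gives E#4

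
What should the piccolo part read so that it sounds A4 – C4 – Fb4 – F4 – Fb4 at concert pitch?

The piccolo sounds a perfect octave above written, so the written part must be a perfect octave below concert — transpose each note down.
A4 -> A3
C4 -> C3
Fb4 -> Fb3
F4 -> F3
Fb4 -> Fb3

A3 C3 Fb3 F3 Fb3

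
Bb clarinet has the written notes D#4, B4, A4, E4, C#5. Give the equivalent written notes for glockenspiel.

C#2 A2 G2 D2 B2

First find concert pitch: the Bb clarinet sounds a major second below written, so D#4 B4 A4 E4 C#5 sounds C#4 A4 G4 D4 B4.
Then write for glockenspiel: it sounds a perfect fifteenth above written, so the part must be a perfect fifteenth below concert.
C#4 → C#2
A4 → A2
G4 → G2
D4 → D2
B4 → B2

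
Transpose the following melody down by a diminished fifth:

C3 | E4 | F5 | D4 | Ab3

F#2 A#3 B4 G#3 D3

C3: a fifth down reaches F, and 6 semitones makes it F#2.
A diminished fifth down from E4 gives A#3.
F5: a fifth down reaches B, and 6 semitones makes it B4.
D4 down a diminished fifth is G#3.
A diminished fifth down from Ab3 gives D3.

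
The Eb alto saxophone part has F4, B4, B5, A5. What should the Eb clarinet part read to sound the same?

First find concert pitch: the Eb alto saxophone sounds a major sixth below written, so F4 B4 B5 A5 sounds Ab3 D4 D5 C5.
Then write for Eb clarinet: it sounds a minor third above written, so the part must be a minor third below concert.
Ab3 → F3
D4 → B3
D5 → B4
C5 → A4

F3 B3 B4 A4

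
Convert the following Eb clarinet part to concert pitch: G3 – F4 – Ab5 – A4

Bb3 Ab4 Cb6 C5

Written C4 on the Eb clarinet sounds as Eb4, a minor third higher; apply that shift to every note.
G3 gives Bb3
F4 gives Ab4
Ab5 gives Cb6
A4 gives C5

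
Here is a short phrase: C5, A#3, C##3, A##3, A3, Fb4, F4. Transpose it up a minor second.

A minor second up from C5 gives Db5.
A#3: a second up reaches B, and 1 semitone makes it B3.
C##3 up a minor second is D#3.
A##3 up a minor second is B#3.
A3 up a minor second is Bb3.
Fb4 up a minor second is Gbb4.
A minor second up from F4 gives Gb4.

Db5 B3 D#3 B#3 Bb3 Gbb4 Gb4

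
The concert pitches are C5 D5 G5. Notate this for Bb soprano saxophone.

Written C4 sounds as Bb3 on the Bb soprano saxophone, so concert pitches are written a major second up.
C5 → D5
D5 → E5
G5 → A5

D5 E5 A5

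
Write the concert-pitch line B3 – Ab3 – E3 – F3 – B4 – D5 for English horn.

Written C4 sounds as F3 on the English horn, so concert pitches are written a perfect fifth up.
B3 becomes F#4
Ab3 becomes Eb4
E3 becomes B3
F3 becomes C4
B4 becomes F#5
D5 becomes A5

F#4 Eb4 B3 C4 F#5 A5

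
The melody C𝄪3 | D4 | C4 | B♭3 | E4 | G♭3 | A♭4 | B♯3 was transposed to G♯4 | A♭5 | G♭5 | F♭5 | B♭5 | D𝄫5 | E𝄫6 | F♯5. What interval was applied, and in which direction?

Take the first pair: C##3 → G#4. C to G spans 12 letter names, so the interval is some kind of twelfth.
C##3 to G#4 is 18 semitones, which makes it a diminished twelfth; the second version is higher, so the direction is up.
Checking another pair — B#3 → F#5 — gives the same interval.

up a diminished twelfth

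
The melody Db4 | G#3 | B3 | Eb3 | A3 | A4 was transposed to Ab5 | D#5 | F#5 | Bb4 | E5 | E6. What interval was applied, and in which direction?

up a perfect twelfth

From Db4 to Ab5 is 12 letter names — a twelfth of some quality.
Db4 to Ab5 is 19 semitones, which makes it a perfect twelfth; the second version is higher, so the direction is up.
Checking another pair — A4 → E6 — gives the same interval.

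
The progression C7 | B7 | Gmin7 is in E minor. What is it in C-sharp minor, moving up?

E minor up to C-sharp minor is a major sixth; each chord root moves by that interval while the quality stays the same.
C7: root C up a major sixth → A, giving A7.
B7: root B up a major sixth → G#, giving G#7.
Gmin7: root G up a major sixth → E, giving Emin7.

A7 G#7 Emin7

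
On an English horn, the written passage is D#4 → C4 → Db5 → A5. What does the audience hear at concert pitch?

G#3 F3 Gb4 D5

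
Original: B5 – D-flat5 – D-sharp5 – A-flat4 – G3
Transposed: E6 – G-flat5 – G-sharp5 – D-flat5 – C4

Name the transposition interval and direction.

up a perfect fourth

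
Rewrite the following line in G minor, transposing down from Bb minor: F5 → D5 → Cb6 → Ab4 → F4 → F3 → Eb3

Bb minor to G minor down is a minor third, so every note moves down by that interval.
F5 gives D5
D5 gives B4
Cb6 gives Ab5
Ab4 gives F4
F4 gives D4
F3 gives D3
Eb3 gives C3

D5 B4 Ab5 F4 D4 D3 C3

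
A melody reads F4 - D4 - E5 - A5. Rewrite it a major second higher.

G4 E4 F#5 B5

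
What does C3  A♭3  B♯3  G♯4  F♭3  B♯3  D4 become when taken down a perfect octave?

C2 Ab2 B#2 G#3 Fb2 B#2 D3

C3 to C2
Ab3 to Ab2
B#3 to B#2
G#4 to G#3
Fb3 to Fb2
B#3 to B#2
D4 to D3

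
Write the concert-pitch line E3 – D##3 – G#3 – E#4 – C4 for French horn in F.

The French horn in F sounds a perfect fifth below written, so the written part must be a perfect fifth above concert — transpose each note up.
E3 becomes B3
D##3 becomes A##3
G#3 becomes D#4
E#4 becomes B#4
C4 becomes G4

B3 A##3 D#4 B#4 G4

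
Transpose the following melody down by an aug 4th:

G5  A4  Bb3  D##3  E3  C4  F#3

Db5 Eb4 Fb3 A#2 Bb2 Gb3 C3

G5: a fourth down reaches D, and 6 semitones makes it Db5.
A4: a fourth down reaches E, and 6 semitones makes it Eb4.
An augmented fourth down from Bb3 gives Fb3.
An augmented fourth down from D##3 gives A#2.
E3 down an augmented fourth is Bb2.
C4 down an augmented fourth is Gb3.
An augmented fourth down from F#3 gives C3.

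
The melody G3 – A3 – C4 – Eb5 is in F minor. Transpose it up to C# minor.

D#4 E#4 G#4 B5

From F up to C# is an augmented fifth; apply that to each pitch.
G3 to D#4
A3 to E#4
C4 to G#4
Eb5 to B5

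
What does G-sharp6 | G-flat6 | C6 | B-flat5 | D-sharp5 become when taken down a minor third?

G#6: a third down reaches E, and 3 semitones makes it E#6.
Gb6: a third down reaches E, and 3 semitones makes it Eb6.
A minor third down from C6 gives A5.
Bb5 down a minor third is G5.
A minor third down from D#5 gives B#4.

E#6 Eb6 A5 G5 B#4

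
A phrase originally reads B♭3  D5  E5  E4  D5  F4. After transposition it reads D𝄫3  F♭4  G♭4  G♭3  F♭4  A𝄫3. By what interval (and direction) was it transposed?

down an augmented sixth

Take the first pair: Bb3 → Dbb3. B to D spans 6 letter names, so the interval is some kind of sixth.
Dbb3 to Bb3 is 10 semitones, which makes it an augmented sixth; the second version is lower, so the direction is down.
Checking another pair — F4 → Abb3 — gives the same interval.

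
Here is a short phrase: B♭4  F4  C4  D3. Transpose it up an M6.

Bb4 gives G5
F4 gives D5
C4 gives A4
D3 gives B3

G5 D5 A4 B3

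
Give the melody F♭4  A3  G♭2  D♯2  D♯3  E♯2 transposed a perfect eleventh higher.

Fb4 → Bbb5
A3 → D5
Gb2 → Cb4
D#2 → G#3
D#3 → G#4
E#2 → A#3

Bbb5 D5 Cb4 G#3 G#4 A#3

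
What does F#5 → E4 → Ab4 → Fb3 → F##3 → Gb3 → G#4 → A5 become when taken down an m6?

F#5 gives A#4
E4 gives G#3
Ab4 gives C4
Fb3 gives Ab2
F##3 gives A##2
Gb3 gives Bb2
G#4 gives B#3
A5 gives C#5

A#4 G#3 C4 Ab2 A##2 Bb2 B#3 C#5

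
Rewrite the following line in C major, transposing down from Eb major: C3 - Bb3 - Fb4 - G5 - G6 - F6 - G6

A2 G3 Db4 E5 E6 D6 E6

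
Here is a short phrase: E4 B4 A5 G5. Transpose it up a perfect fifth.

A perfect fifth up from E4 gives B4.
B4 up a perfect fifth is F#5.
A5 up a perfect fifth is E6.
G5 up a perfect fifth is D6.

B4 F#5 E6 D6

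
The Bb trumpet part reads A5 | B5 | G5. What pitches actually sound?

G5 A5 F5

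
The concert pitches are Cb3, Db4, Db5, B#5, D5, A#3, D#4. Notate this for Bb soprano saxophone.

Db3 Eb4 Eb5 C##6 E5 B#3 E#4

The Bb soprano saxophone sounds a major second below written, so the written part must be a major second above concert — transpose each note up.
Cb3 becomes Db3
Db4 becomes Eb4
Db5 becomes Eb5
B#5 becomes C##6
D5 becomes E5
A#3 becomes B#3
D#4 becomes E#4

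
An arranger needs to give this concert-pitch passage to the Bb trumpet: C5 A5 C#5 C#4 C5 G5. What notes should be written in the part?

D5 B5 D#5 D#4 D5 A5

The Bb trumpet sounds a major second below written, so the written part must be a major second above concert — transpose each note up.
C5 → D5
A5 → B5
C#5 → D#5
C#4 → D#4
C5 → D5
G5 → A5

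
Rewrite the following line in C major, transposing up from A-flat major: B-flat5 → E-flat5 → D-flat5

D6 G5 F5

From A-flat up to C is a major third; apply that to each pitch.
Bb5 becomes D6
Eb5 becomes G5
Db5 becomes F5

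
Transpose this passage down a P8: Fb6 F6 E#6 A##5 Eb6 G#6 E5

A perfect octave down from Fb6 gives Fb5.
F6 down a perfect octave is F5.
E#6: an octave down reaches E, and 12 semitones makes it E#5.
A##5 down a perfect octave is A##4.
A perfect octave down from Eb6 gives Eb5.
G#6: an octave down reaches G, and 12 semitones makes it G#5.
A perfect octave down from E5 gives E4.

Fb5 F5 E#5 A##4 Eb5 G#5 E4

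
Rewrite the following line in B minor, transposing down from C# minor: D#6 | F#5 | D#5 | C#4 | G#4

From C# down to B is a major second; apply that to each pitch.
D#6 becomes C#6
F#5 becomes E5
D#5 becomes C#5
C#4 becomes B3
G#4 becomes F#4

C#6 E5 C#5 B3 F#4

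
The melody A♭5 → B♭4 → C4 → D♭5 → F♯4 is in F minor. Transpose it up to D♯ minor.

F#6 G#5 A#4 B5 D##5

From F up to D♯ is an augmented sixth; apply that to each pitch.
Ab5 becomes F#6
Bb4 becomes G#5
C4 becomes A#4
Db5 becomes B5
F#4 becomes D##5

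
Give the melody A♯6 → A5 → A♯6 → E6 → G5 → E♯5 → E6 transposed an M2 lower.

G#6 G5 G#6 D6 F5 D#5 D6

A#6: a second down reaches G, and 2 semitones makes it G#6.
A major second down from A5 gives G5.
A#6: a second down reaches G, and 2 semitones makes it G#6.
E6 down a major second is D6.
G5: a second down reaches F, and 2 semitones makes it F5.
E#5 down a major second is D#5.
A major second down from E6 gives D6.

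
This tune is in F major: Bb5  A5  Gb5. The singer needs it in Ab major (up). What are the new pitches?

Db6 C6 Bbb5

F major to Ab major up is a minor third, so every note moves up by that interval.
Bb5 gives Db6
A5 gives C6
Gb5 gives Bbb5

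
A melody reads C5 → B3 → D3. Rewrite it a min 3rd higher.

C5 to Eb5
B3 to D4
D3 to F3

Eb5 D4 F3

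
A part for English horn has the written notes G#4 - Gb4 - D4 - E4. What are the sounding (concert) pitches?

C#4 Cb4 G3 A3

The English horn sounds a perfect fifth below written, so transpose each written note down a perfect fifth.
G#4 -> C#4
Gb4 -> Cb4
D4 -> G3
E4 -> A3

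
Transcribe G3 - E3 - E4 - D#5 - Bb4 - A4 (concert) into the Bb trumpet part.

A3 F#3 F#4 E#5 C5 B4

Written C4 sounds as Bb3 on the Bb trumpet, so concert pitches are written a major second up.
G3 to A3
E3 to F#3
E4 to F#4
D#5 to E#5
Bb4 to C5
A4 to B4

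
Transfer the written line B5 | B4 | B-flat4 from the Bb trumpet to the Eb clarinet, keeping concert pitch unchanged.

F#5 F#4 F4

First find concert pitch: the Bb trumpet sounds a major second below written, so B5 B4 B-flat4 sounds A5 A4 Ab4.
Then write for Eb clarinet: it sounds a minor third above written, so the part must be a minor third below concert.
A5 → F#5
A4 → F#4
Ab4 → F4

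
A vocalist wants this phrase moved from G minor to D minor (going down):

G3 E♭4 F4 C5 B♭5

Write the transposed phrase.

G minor to D minor down is a perfect fourth, so every note moves down by that interval.
G3 becomes D3
Eb4 becomes Bb3
F4 becomes C4
C5 becomes G4
Bb5 becomes F5

D3 Bb3 C4 G4 F5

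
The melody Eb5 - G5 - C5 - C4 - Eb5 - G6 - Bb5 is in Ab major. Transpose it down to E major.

B4 D#5 G#4 G#3 B4 D#6 F#5

Ab major to E major down is a diminished fourth, so every note moves down by that interval.
Eb5 becomes B4
G5 becomes D#5
C5 becomes G#4
C4 becomes G#3
Eb5 becomes B4
G6 becomes D#6
Bb5 becomes F#5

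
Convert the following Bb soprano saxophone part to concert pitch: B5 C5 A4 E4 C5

Written C4 on the Bb soprano saxophone sounds as Bb3, a major second lower; apply that shift to every note.
B5 -> A5
C5 -> Bb4
A4 -> G4
E4 -> D4
C5 -> Bb4

A5 Bb4 G4 D4 Bb4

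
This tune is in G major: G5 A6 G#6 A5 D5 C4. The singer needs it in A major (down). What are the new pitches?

A4 B5 A#5 B4 E4 D3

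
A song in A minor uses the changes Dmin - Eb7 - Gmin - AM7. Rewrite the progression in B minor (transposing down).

Emin F7 Amin BM7

A minor down to B minor is a minor seventh; each chord root moves by that interval while the quality stays the same.
Dmin: root D down a minor seventh → E, giving Emin.
Eb7: root Eb down a minor seventh → F, giving F7.
Gmin: root G down a minor seventh → A, giving Amin.
AM7: root A down a minor seventh → B, giving BM7.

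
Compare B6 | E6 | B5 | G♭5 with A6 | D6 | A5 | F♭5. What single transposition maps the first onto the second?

down a major second

Take the first pair: B6 → A6. B to A spans 2 letter names, so the interval is some kind of second.
A6 to B6 is 2 semitones, which makes it a major second; the second version is lower, so the direction is down.
Checking another pair — Gb5 → Fb5 — gives the same interval.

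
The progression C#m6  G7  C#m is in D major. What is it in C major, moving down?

Bm6 F7 Bm

D major down to C major is a major second; each chord root moves by that interval while the quality stays the same.
C#m6: root C# down a major second → B, giving Bm6.
G7: root G down a major second → F, giving F7.
C#m: root C# down a major second → B, giving Bm.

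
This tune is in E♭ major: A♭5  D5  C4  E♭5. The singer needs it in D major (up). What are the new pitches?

E♭ major to D major up is a major seventh, so every note moves up by that interval.
Ab5 → G6
D5 → C#6
C4 → B4
Eb5 → D6

G6 C#6 B4 D6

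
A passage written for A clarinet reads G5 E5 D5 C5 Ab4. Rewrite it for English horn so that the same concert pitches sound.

First find concert pitch: the A clarinet sounds a minor third below written, so G5 E5 D5 C5 Ab4 sounds E5 C#5 B4 A4 F4.
Then write for English horn: it sounds a perfect fifth below written, so the part must be a perfect fifth above concert.
E5 → B5
C#5 → G#5
B4 → F#5
A4 → E5
F4 → C5

B5 G#5 F#5 E5 C5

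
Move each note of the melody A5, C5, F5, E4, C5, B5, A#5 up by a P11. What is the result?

D7 F6 Bb6 A5 F6 E7 D#7

A perfect eleventh up from A5 gives D7.
A perfect eleventh up from C5 gives F6.
F5: an eleventh up reaches B, and 17 semitones makes it Bb6.
E4: an eleventh up reaches A, and 17 semitones makes it A5.
C5: an eleventh up reaches F, and 17 semitones makes it F6.
B5 up a perfect eleventh is E7.
A#5 up a perfect eleventh is D#7.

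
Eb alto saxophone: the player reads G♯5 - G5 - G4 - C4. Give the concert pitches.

B4 Bb4 Bb3 Eb3

Written C4 on the Eb alto saxophone sounds as Eb3, a major sixth lower; apply that shift to every note.
G#5 to B4
G5 to Bb4
G4 to Bb3
C4 to Eb3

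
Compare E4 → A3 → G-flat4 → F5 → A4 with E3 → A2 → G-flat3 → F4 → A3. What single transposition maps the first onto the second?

down a perfect octave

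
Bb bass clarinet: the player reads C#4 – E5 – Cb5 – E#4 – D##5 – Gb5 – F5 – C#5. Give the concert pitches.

Written C4 on the Bb bass clarinet sounds as Bb2, a major ninth lower; apply that shift to every note.
C#4 becomes B2
E5 becomes D4
Cb5 becomes Bbb3
E#4 becomes D#3
D##5 becomes C##4
Gb5 becomes Fb4
F5 becomes Eb4
C#5 becomes B3

B2 D4 Bbb3 D#3 C##4 Fb4 Eb4 B3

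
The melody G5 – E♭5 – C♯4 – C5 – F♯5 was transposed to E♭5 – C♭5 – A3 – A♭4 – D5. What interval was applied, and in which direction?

down a major third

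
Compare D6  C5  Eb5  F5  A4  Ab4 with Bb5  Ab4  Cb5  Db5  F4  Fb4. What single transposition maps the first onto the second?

down a major third

Take the first pair: D6 → Bb5. D to B spans 3 letter names, so the interval is some kind of third.
Bb5 to D6 is 4 semitones, which makes it a major third; the second version is lower, so the direction is down.
Checking another pair — Ab4 → Fb4 — gives the same interval.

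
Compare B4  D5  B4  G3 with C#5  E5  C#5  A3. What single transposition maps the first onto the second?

Take the first pair: B4 → C#5. B to C spans 2 letter names, so the interval is some kind of second.
B4 to C#5 is 2 semitones, which makes it a major second; the second version is higher, so the direction is up.
Checking another pair — G3 → A3 — gives the same interval.

up a major second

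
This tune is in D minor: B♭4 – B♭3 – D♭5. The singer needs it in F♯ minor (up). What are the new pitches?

D5 D4 F5

D minor to F♯ minor up is a major third, so every note moves up by that interval.
Bb4 gives D5
Bb3 gives D4
Db5 gives F5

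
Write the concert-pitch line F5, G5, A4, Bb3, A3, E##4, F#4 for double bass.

The double bass sounds a perfect octave below written, so the written part must be a perfect octave above concert — transpose each note up.
F5 becomes F6
G5 becomes G6
A4 becomes A5
Bb3 becomes Bb4
A3 becomes A4
E##4 becomes E##5
F#4 becomes F#5

F6 G6 A5 Bb4 A4 E##5 F#5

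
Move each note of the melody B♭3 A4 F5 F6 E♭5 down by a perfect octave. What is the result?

Bb2 A3 F4 F5 Eb4

Bb3 -> Bb2
A4 -> A3
F5 -> F4
F6 -> F5
Eb5 -> Eb4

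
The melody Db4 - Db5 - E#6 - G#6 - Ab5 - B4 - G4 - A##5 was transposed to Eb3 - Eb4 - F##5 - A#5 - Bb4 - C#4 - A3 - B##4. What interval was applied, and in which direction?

down a minor seventh

Take the first pair: Db4 → Eb3. D to E spans 7 letter names, so the interval is some kind of seventh.
Eb3 to Db4 is 10 semitones, which makes it a minor seventh; the second version is lower, so the direction is down.
Checking another pair — A##5 → B##4 — gives the same interval.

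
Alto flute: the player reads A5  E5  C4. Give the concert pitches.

E5 B4 G3

Written C4 on the alto flute sounds as G3, a perfect fourth lower; apply that shift to every note.
A5 → E5
E5 → B4
C4 → G3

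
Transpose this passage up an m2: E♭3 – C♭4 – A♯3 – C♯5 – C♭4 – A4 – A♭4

Fb3 Dbb4 B3 D5 Dbb4 Bb4 Bbb4

Eb3 up a minor second is Fb3.
Cb4: a second up reaches D, and 1 semitone makes it Dbb4.
A#3: a second up reaches B, and 1 semitone makes it B3.
A minor second up from C#5 gives D5.
Cb4 up a minor second is Dbb4.
A4: a second up reaches B, and 1 semitone makes it Bb4.
Ab4: a second up reaches B, and 1 semitone makes it Bbb4.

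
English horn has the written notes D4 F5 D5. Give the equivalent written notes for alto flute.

First find concert pitch: the English horn sounds a perfect fifth below written, so D4 F5 D5 sounds G3 Bb4 G4.
Then write for alto flute: it sounds a perfect fourth below written, so the part must be a perfect fourth above concert.
G3 → C4
Bb4 → Eb5
G4 → C5

C4 Eb5 C5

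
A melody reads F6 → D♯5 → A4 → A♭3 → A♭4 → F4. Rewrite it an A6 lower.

F6 to Abb5
D#5 to F4
A4 to Cb4
Ab3 to Cbb3
Ab4 to Cbb4
F4 to Abb3

Abb5 F4 Cb4 Cbb3 Cbb4 Abb3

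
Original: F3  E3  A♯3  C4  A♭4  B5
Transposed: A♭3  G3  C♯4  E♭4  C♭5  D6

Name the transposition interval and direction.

From F3 to Ab3 is 3 letter names — a third of some quality.
F3 to Ab3 is 3 semitones, which makes it a minor third; the second version is higher, so the direction is up.
Checking another pair — B5 → D6 — gives the same interval.

up a minor third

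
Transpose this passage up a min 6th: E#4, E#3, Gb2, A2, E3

E#4 up a minor sixth is C#5.
A minor sixth up from E#3 gives C#4.
A minor sixth up from Gb2 gives Ebb3.
A2: a sixth up reaches F, and 8 semitones makes it F3.
A minor sixth up from E3 gives C4.

C#5 C#4 Ebb3 F3 C4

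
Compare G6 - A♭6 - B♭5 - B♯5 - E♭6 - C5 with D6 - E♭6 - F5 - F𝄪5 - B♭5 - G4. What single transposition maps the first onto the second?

From G6 to D6 is 4 letter names — a fourth of some quality.
D6 to G6 is 5 semitones, which makes it a perfect fourth; the second version is lower, so the direction is down.
Checking another pair — C5 → G4 — gives the same interval.

down a perfect fourth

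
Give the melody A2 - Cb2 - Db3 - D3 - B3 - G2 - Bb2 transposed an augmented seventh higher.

G##3 B2 C#4 C##4 A##4 F##3 A#3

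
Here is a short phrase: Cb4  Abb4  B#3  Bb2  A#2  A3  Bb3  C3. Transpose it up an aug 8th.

An augmented octave up from Cb4 gives C5.
Abb4: an octave up reaches A, and 13 semitones makes it Ab5.
B#3: an octave up reaches B, and 13 semitones makes it B##4.
Bb2: an octave up reaches B, and 13 semitones makes it B3.
An augmented octave up from A#2 gives A##3.
A3: an octave up reaches A, and 13 semitones makes it A#4.
An augmented octave up from Bb3 gives B4.
C3: an octave up reaches C, and 13 semitones makes it C#4.

C5 Ab5 B##4 B3 A##3 A#4 B4 C#4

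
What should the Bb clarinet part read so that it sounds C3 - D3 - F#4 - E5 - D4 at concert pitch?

D3 E3 G#4 F#5 E4

The Bb clarinet sounds a major second below written, so the written part must be a major second above concert — transpose each note up.
C3 to D3
D3 to E3
F#4 to G#4
E5 to F#5
D4 to E4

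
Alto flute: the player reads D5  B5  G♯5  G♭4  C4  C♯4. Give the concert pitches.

A4 F#5 D#5 Db4 G3 G#3

Written C4 on the alto flute sounds as G3, a perfect fourth lower; apply that shift to every note.
D5 -> A4
B5 -> F#5
G#5 -> D#5
Gb4 -> Db4
C4 -> G3
C#4 -> G#3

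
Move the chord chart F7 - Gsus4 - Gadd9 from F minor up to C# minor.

C#7 D#sus4 D#add9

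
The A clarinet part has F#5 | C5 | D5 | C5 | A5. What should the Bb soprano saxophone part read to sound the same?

First find concert pitch: the A clarinet sounds a minor third below written, so F#5 C5 D5 C5 A5 sounds D#5 A4 B4 A4 F#5.
Then write for Bb soprano saxophone: it sounds a major second below written, so the part must be a major second above concert.
D#5 → E#5
A4 → B4
B4 → C#5
A4 → B4
F#5 → G#5

E#5 B4 C#5 B4 G#5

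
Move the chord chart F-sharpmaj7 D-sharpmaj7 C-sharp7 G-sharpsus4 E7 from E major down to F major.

Gmaj7 Emaj7 D7 Asus4 F7

E major down to F major is a major seventh; each chord root moves by that interval while the quality stays the same.
F-sharpmaj7: root F-sharp down a major seventh → G, giving Gmaj7.
D-sharpmaj7: root D-sharp down a major seventh → E, giving Emaj7.
C-sharp7: root C-sharp down a major seventh → D, giving D7.
G-sharpsus4: root G-sharp down a major seventh → A, giving Asus4.
E7: root E down a major seventh → F, giving F7.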